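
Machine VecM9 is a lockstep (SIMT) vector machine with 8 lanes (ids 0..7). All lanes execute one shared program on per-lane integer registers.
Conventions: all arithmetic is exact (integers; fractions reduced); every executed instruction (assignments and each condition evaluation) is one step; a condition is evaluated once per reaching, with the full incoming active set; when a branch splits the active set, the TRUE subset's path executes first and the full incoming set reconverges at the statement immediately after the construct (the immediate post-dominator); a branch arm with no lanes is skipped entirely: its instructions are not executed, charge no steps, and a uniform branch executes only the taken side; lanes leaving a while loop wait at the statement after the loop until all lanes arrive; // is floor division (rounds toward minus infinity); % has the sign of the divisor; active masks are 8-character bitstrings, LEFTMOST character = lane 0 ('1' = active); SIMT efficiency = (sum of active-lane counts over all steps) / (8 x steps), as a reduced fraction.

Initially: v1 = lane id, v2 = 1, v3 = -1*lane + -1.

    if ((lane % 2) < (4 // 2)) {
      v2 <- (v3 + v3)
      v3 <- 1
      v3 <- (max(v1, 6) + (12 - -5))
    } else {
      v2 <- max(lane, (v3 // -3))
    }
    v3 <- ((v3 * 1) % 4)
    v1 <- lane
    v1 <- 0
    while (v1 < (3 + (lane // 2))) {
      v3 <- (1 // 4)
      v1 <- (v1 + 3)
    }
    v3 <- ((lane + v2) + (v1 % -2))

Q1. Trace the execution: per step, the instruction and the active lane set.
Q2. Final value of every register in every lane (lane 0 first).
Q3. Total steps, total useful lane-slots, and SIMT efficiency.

step 0: eval ((lane % 2) < (4 // 2)) 11111111
step 1: v2 <- (v3 + v3)              11111111
step 2: v3 <- 1                      11111111
step 3: v3 <- (max(v1, 6) + (12 - -5)) 11111111
step 4: v3 <- ((v3 * 1) % 4)         11111111
step 5: v1 <- lane                   11111111
step 6: v1 <- 0                      11111111
step 7: eval (v1 < (3 + (lane // 2))) 11111111
step 8: v3 <- (1 // 4)               11111111
step 9: v1 <- (v1 + 3)               11111111
step 10: eval (v1 < (3 + (lane // 2))) 11111111
step 11: v3 <- (1 // 4)               00111111
step 12: v1 <- (v1 + 3)               00111111
step 13: eval (v1 < (3 + (lane // 2))) 00111111
step 14: v3 <- ((lane + v2) + (v1 % -2)) 11111111

Answer: 15 steps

v1: 3,3,6,6,6,6,6,6
v2: -2,-4,-6,-8,-10,-12,-14,-16
v3: -3,-4,-4,-5,-6,-7,-8,-9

steps = 15; useful = 114; efficiency = 114/120 = 19/20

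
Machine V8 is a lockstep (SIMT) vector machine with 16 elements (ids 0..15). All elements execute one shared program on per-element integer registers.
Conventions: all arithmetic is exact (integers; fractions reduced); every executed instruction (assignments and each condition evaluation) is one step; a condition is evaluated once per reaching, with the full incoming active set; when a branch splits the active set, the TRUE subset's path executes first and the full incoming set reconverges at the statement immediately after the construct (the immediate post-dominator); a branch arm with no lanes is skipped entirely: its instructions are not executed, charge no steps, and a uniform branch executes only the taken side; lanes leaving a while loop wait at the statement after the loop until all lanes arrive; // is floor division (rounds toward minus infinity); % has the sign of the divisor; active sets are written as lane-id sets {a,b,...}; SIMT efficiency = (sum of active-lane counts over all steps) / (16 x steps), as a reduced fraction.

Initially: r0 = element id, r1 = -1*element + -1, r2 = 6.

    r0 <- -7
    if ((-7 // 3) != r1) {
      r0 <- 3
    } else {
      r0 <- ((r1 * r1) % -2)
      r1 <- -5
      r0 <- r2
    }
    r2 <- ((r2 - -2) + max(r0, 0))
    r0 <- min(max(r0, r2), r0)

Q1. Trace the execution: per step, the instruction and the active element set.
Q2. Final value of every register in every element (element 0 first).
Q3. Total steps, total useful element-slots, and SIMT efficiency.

step 0: r0 <- -7                     {0,1,2,3,4,5,6,7,8,9,10,11,12,13,14,15}
step 1: eval ((-7 // 3) != r1)       {0,1,2,3,4,5,6,7,8,9,10,11,12,13,14,15}
step 2: r0 <- 3                      {0,1,3,4,5,6,7,8,9,10,11,12,13,14,15}
step 3: r0 <- ((r1 * r1) % -2)       {2}
step 4: r1 <- -5                     {2}
step 5: r0 <- r2                     {2}
step 6: r2 <- ((r2 - -2) + max(r0, 0)) {0,1,2,3,4,5,6,7,8,9,10,11,12,13,14,15}
step 7: r0 <- min(max(r0, r2), r0)   {0,1,2,3,4,5,6,7,8,9,10,11,12,13,14,15}

Answer: 8 steps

r0: 3,3,6,3,3,3,3,3,3,3,3,3,3,3,3,3
r1: -1,-2,-5,-4,-5,-6,-7,-8,-9,-10,-11,-12,-13,-14,-15,-16
r2: 11,11,14,11,11,11,11,11,11,11,11,11,11,11,11,11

steps = 8; useful = 82; efficiency = 82/128 = 41/64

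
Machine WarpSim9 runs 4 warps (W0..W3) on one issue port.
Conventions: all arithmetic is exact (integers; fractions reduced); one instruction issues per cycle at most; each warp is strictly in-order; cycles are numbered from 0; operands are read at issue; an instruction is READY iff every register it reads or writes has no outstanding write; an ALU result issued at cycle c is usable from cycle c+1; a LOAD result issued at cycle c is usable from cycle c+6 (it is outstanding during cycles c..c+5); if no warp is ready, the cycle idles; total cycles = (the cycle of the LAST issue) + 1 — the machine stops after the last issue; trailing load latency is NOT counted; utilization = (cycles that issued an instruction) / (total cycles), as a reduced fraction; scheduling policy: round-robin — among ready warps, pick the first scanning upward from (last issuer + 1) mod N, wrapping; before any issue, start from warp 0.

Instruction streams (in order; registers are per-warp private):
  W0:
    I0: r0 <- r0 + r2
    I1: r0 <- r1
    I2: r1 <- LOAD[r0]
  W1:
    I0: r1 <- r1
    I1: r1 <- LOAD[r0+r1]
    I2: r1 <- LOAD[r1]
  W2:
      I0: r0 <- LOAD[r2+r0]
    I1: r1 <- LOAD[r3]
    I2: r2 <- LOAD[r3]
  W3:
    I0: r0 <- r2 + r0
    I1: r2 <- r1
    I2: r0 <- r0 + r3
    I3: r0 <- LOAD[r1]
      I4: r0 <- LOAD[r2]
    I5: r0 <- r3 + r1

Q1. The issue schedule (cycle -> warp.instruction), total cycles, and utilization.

cycle 0: W0.I0
cycle 1: W1.I0
cycle 2: W2.I0
cycle 3: W3.I0
cycle 4: W0.I1
cycle 5: W1.I1
cycle 6: W2.I1
cycle 7: W3.I1
cycle 8: W0.I2
cycle 9: W2.I2
cycle 10: W3.I2
cycle 11: W1.I2
cycle 12: W3.I3
cycle 13: idle
cycle 14: idle
cycle 15: idle
cycle 16: idle
cycle 17: idle
cycle 18: W3.I4
cycle 19: idle
cycle 20: idle
cycle 21: idle
cycle 22: idle
cycle 23: idle
cycle 24: W3.I5

Answer: 25 cycles, utilization 3/5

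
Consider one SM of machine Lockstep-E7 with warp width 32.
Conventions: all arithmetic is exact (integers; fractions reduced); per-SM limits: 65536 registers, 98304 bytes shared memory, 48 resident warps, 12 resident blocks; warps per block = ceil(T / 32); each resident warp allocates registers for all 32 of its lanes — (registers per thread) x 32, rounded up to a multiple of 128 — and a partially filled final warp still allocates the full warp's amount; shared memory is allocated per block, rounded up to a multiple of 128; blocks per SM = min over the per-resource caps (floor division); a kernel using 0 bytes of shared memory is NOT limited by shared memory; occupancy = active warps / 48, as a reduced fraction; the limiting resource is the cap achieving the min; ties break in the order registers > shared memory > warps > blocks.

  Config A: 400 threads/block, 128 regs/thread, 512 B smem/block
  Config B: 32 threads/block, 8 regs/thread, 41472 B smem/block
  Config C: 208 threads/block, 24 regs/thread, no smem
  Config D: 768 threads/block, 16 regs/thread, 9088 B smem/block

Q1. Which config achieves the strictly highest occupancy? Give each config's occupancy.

occupancies: A 13/48, B 1/24, C 7/8, D 1

Answer: D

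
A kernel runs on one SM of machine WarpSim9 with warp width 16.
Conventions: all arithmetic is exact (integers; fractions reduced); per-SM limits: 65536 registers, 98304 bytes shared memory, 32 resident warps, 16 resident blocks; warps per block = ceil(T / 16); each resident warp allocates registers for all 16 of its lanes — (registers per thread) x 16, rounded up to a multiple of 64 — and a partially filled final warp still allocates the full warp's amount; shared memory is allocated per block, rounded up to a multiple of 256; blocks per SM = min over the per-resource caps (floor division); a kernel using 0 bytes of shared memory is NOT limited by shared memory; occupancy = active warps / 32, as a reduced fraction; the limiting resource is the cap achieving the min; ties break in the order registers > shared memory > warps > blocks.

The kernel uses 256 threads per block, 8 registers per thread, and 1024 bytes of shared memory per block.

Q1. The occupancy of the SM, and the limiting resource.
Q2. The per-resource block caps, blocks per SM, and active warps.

Answer: occupancy 1, limited by warps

registers: 32 blocks
shared memory: 96 blocks
warps: 2 blocks
blocks: 16 blocks

Answer: 2 blocks, 32 active warps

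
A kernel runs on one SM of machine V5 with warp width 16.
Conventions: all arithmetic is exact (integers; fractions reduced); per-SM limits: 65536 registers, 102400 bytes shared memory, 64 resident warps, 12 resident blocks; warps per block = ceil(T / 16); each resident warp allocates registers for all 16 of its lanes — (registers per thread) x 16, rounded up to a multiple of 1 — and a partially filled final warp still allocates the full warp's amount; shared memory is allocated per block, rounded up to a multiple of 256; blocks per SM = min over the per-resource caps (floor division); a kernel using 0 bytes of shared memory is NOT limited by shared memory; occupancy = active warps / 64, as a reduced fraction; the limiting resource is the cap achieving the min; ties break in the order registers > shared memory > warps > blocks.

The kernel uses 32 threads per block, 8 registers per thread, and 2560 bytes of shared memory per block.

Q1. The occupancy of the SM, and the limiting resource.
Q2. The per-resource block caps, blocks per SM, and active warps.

Answer: occupancy 3/8, limited by blocks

registers: 256 blocks
shared memory: 40 blocks
warps: 32 blocks
blocks: 12 blocks

Answer: 12 blocks, 24 active warps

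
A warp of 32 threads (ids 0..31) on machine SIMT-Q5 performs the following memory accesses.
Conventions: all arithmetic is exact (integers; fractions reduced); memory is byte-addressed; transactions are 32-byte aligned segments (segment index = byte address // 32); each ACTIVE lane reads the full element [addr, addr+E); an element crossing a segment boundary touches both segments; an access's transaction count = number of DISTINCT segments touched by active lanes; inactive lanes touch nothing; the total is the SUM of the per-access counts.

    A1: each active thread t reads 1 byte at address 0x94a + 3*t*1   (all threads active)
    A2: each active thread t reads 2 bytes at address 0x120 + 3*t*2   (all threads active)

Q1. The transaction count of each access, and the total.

A1: 4 transactions
A2: 6 transactions

Answer: 4,6; total 10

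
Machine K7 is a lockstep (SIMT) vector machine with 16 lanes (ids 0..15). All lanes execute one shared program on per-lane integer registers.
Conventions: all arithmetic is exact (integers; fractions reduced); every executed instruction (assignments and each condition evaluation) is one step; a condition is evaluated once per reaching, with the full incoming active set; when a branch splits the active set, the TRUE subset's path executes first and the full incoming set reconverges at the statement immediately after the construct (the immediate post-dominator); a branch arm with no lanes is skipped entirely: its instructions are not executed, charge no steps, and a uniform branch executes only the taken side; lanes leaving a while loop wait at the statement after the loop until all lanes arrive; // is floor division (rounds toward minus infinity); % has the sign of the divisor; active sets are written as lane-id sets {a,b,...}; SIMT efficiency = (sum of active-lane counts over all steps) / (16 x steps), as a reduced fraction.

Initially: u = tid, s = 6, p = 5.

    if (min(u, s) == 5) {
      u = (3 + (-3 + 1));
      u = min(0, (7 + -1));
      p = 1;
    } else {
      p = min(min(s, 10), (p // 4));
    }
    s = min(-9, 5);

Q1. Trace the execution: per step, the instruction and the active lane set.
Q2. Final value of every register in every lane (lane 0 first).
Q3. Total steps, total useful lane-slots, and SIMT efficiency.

step 0: eval (min(u, s) == 5)        {0,1,2,3,4,5,6,7,8,9,10,11,12,13,14,15}
step 1: u <- (3 + (-3 + 1))          {5}
step 2: u <- min(0, (7 + -1))        {5}
step 3: p <- 1                       {5}
step 4: p <- min(min(s, 10), (p // 4)) {0,1,2,3,4,6,7,8,9,10,11,12,13,14,15}
step 5: s <- min(-9, 5)              {0,1,2,3,4,5,6,7,8,9,10,11,12,13,14,15}

Answer: 6 steps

u: 0,1,2,3,4,0,6,7,8,9,10,11,12,13,14,15
s: -9,-9,-9,-9,-9,-9,-9,-9,-9,-9,-9,-9,-9,-9,-9,-9
p: 1,1,1,1,1,1,1,1,1,1,1,1,1,1,1,1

steps = 6; useful = 50; efficiency = 50/96 = 25/48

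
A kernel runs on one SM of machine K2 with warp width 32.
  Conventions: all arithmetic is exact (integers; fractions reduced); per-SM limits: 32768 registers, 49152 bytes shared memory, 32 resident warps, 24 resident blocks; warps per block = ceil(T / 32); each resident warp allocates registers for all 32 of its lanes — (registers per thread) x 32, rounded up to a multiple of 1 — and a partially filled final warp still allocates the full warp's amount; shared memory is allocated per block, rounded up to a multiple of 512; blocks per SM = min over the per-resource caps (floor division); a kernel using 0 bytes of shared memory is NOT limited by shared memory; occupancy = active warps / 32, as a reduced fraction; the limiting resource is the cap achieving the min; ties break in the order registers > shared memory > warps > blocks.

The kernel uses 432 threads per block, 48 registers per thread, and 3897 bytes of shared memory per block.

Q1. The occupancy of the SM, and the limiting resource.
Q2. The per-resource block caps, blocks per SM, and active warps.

Answer: occupancy 7/16, limited by registers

registers: 1 block
shared memory: 12 blocks
warps: 2 blocks
blocks: 24 blocks

Answer: 1 block, 14 active warps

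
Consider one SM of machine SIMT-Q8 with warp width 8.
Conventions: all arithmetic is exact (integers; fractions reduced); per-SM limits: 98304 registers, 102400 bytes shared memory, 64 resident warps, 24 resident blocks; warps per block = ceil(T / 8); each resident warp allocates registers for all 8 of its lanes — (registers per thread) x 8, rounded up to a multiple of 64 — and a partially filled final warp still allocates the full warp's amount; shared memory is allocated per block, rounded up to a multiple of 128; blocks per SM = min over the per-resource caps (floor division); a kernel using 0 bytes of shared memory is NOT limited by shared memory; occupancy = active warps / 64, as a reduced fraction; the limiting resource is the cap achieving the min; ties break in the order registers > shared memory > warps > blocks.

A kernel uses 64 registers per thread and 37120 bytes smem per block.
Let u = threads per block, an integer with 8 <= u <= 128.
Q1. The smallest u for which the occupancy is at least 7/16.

Answer: u = 105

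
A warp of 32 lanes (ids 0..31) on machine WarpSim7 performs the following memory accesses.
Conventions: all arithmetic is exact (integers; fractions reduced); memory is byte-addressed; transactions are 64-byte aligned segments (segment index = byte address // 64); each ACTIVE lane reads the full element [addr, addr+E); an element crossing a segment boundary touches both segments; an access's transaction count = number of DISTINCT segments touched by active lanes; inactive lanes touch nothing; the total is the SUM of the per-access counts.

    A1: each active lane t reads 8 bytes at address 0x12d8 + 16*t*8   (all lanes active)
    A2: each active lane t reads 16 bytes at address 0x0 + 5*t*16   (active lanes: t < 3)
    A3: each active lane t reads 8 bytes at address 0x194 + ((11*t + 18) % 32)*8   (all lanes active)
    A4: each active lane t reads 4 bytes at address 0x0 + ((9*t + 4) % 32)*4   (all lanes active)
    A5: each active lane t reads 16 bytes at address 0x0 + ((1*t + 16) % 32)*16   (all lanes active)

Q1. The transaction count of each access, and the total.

A1: 32 transactions
A2: 3 transactions
A3: 5 transactions
A4: 2 transactions
A5: 8 transactions

Answer: 32,3,5,2,8; total 50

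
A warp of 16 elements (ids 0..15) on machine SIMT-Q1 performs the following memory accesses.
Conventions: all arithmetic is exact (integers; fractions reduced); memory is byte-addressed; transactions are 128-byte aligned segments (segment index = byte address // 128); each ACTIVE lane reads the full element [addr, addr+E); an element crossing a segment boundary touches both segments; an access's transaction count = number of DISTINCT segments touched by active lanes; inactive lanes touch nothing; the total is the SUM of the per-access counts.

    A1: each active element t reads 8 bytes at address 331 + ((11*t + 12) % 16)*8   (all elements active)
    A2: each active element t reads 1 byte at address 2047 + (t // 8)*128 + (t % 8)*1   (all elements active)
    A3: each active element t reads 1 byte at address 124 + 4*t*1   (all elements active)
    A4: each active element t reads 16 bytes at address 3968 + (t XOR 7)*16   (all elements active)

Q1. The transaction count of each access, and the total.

A1: 2 transactions
A2: 3 transactions
A3: 2 transactions
A4: 2 transactions

Answer: 2,3,2,2; total 9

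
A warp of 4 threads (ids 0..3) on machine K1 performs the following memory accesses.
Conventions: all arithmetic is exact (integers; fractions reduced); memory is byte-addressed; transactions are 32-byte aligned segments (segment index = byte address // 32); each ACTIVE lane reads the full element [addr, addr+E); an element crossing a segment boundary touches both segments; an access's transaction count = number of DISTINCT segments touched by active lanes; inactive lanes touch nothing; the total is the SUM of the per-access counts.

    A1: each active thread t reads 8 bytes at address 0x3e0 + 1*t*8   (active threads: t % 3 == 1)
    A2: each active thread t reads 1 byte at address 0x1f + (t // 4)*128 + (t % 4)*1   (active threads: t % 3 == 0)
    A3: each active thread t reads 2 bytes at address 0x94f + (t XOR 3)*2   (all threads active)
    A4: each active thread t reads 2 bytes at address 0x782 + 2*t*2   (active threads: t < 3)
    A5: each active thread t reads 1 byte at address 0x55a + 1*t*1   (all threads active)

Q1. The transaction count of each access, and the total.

A1: 1 transaction
A2: 2 transactions
A3: 1 transaction
A4: 1 transaction
A5: 1 transaction

Answer: 1,2,1,1,1; total 6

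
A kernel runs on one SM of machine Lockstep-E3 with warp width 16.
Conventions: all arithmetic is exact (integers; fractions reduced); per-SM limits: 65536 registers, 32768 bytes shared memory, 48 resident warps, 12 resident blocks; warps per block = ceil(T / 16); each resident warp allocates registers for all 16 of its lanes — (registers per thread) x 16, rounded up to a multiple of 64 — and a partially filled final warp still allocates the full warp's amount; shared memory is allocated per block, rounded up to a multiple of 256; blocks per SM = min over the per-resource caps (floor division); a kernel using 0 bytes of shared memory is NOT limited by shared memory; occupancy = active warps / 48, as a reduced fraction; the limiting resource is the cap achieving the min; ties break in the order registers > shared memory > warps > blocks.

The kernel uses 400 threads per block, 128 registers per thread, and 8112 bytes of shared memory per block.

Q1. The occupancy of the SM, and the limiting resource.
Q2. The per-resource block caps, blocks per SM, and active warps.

Answer: occupancy 25/48, limited by registers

registers: 1 block
shared memory: 4 blocks
warps: 1 block
blocks: 12 blocks

Answer: 1 block, 25 active warps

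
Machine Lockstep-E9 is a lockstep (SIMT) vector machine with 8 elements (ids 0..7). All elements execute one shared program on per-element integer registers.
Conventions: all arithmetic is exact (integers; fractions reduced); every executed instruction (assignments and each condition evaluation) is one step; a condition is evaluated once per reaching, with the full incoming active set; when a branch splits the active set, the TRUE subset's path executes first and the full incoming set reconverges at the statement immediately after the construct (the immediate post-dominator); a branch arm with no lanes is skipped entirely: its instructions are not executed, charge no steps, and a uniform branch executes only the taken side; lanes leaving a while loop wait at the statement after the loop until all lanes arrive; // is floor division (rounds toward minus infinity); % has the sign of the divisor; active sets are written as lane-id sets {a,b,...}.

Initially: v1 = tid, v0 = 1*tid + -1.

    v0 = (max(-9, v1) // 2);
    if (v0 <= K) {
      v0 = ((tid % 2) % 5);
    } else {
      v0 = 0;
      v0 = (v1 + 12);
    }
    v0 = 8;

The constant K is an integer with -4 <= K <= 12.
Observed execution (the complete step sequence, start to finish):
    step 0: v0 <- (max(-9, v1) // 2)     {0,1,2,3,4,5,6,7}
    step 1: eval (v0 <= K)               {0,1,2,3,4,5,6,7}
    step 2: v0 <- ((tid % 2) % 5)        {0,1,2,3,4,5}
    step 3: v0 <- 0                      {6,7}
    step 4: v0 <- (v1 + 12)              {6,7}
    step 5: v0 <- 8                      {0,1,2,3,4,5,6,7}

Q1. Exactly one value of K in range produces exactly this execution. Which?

Answer: K = 2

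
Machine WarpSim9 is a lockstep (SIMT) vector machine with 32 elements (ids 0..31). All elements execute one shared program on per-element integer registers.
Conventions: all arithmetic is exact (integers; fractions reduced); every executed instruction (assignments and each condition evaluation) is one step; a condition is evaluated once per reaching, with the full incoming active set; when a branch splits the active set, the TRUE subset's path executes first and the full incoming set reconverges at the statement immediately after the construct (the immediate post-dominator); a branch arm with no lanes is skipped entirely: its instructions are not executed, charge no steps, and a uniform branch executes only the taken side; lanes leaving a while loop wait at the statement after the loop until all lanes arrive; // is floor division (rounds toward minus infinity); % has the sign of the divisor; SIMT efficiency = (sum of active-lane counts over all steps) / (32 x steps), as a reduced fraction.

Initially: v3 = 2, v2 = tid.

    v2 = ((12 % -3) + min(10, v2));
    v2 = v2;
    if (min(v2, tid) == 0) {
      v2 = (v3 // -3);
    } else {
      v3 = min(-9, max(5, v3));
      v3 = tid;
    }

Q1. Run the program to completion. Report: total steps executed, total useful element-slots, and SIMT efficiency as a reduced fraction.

Answer: 6 steps, 159 useful, 53/64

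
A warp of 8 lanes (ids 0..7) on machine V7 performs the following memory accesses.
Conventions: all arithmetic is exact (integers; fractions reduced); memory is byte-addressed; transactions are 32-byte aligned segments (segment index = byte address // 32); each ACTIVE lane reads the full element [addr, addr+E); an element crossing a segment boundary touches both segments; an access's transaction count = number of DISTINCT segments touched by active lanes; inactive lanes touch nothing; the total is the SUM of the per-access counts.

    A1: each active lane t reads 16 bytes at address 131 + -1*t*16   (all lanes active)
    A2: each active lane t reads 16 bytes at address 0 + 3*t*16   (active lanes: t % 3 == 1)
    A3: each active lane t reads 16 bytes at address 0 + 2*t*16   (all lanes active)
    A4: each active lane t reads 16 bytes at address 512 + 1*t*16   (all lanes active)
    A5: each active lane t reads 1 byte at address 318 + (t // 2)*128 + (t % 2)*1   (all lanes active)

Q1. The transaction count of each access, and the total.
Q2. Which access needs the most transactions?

A1: 5 transactions
A2: 3 transactions
A3: 8 transactions
A4: 4 transactions
A5: 4 transactions

Answer: 5,3,8,4,4; total 24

Answer: A3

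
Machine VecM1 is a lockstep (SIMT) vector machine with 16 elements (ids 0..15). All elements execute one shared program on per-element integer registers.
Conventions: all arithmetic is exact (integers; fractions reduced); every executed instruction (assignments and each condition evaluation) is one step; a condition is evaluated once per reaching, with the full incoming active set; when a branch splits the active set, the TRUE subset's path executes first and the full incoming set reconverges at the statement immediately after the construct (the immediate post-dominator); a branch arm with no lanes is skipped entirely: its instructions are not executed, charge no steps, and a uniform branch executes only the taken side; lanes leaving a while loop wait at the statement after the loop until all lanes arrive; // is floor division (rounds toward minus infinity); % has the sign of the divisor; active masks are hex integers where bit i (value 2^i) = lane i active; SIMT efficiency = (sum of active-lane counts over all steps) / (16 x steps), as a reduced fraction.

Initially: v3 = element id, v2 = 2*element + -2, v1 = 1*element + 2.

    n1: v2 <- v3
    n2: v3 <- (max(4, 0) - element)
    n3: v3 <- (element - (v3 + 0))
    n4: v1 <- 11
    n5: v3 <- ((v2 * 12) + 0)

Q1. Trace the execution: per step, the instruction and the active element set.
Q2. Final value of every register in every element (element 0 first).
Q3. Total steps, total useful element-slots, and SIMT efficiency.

step 0: v2 <- v3                     0xffff
step 1: v3 <- (max(4, 0) - element)  0xffff
step 2: v3 <- (element - (v3 + 0))   0xffff
step 3: v1 <- 11                     0xffff
step 4: v3 <- ((v2 * 12) + 0)        0xffff

Answer: 5 steps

v3: 0,12,24,36,48,60,72,84,96,108,120,132,144,156,168,180
v2: 0,1,2,3,4,5,6,7,8,9,10,11,12,13,14,15
v1: 11,11,11,11,11,11,11,11,11,11,11,11,11,11,11,11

steps = 5; useful = 80; efficiency = 80/80 = 1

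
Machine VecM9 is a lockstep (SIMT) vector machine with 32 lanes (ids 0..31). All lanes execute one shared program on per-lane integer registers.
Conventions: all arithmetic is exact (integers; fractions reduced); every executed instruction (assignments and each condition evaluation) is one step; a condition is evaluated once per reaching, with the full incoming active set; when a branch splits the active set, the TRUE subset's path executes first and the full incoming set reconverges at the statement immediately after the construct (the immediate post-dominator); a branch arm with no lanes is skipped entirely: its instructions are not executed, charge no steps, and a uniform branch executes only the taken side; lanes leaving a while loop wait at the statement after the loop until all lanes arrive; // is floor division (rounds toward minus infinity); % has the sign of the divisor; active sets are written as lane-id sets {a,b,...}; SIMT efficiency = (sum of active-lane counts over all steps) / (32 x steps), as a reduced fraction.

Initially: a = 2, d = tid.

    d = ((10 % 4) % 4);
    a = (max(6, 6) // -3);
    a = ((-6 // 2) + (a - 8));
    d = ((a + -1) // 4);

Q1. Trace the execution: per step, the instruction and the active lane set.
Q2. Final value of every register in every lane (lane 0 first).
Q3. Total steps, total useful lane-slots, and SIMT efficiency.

step 0: d <- ((10 % 4) % 4)          {0,1,2,3,4,5,6,7,8,9,10,11,12,13,14,15,16,17,18,19,20,21,22,23,24,25,26,27,28,29,30,31}
step 1: a <- (max(6, 6) // -3)       {0,1,2,3,4,5,6,7,8,9,10,11,12,13,14,15,16,17,18,19,20,21,22,23,24,25,26,27,28,29,30,31}
step 2: a <- ((-6 // 2) + (a - 8))   {0,1,2,3,4,5,6,7,8,9,10,11,12,13,14,15,16,17,18,19,20,21,22,23,24,25,26,27,28,29,30,31}
step 3: d <- ((a + -1) // 4)         {0,1,2,3,4,5,6,7,8,9,10,11,12,13,14,15,16,17,18,19,20,21,22,23,24,25,26,27,28,29,30,31}

Answer: 4 steps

a: -13,-13,-13,-13,-13,-13,-13,-13,-13,-13,-13,-13,-13,-13,-13,-13,-13,-13,-13,-13,-13,-13,-13,-13,-13,-13,-13,-13,-13,-13,-13,-13
d: -4,-4,-4,-4,-4,-4,-4,-4,-4,-4,-4,-4,-4,-4,-4,-4,-4,-4,-4,-4,-4,-4,-4,-4,-4,-4,-4,-4,-4,-4,-4,-4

steps = 4; useful = 128; efficiency = 128/128 = 1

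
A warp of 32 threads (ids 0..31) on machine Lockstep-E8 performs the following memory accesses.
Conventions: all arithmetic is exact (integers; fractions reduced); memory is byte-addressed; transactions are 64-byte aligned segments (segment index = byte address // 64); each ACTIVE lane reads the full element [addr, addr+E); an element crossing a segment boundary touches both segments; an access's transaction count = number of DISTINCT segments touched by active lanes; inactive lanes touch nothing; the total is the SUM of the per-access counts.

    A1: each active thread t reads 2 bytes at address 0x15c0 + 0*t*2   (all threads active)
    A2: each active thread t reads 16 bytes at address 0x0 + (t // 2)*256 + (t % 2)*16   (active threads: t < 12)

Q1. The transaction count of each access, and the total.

A1: 1 transaction
A2: 6 transactions

Answer: 1,6; total 7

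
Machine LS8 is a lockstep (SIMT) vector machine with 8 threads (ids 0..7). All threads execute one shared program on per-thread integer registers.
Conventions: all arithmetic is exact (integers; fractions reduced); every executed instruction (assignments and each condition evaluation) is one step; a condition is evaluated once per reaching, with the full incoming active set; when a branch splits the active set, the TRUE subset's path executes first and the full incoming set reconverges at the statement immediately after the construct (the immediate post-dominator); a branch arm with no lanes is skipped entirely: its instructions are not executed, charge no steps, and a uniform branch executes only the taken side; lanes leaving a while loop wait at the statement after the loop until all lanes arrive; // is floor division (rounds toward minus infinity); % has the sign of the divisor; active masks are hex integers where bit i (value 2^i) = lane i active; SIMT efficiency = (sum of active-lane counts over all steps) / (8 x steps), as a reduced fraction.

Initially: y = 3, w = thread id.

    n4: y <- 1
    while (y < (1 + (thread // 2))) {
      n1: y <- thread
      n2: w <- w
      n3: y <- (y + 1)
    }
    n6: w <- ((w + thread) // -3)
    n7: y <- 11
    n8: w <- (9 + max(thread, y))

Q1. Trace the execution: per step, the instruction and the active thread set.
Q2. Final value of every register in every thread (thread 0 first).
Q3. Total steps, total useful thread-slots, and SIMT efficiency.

step 0: y <- 1                       0xff
step 1: eval (y < (1 + (thread // 2))) 0xff
step 2: y <- thread                  0xfc
step 3: w <- w                       0xfc
step 4: y <- (y + 1)                 0xfc
step 5: eval (y < (1 + (thread // 2))) 0xfc
step 6: w <- ((w + thread) // -3)    0xff
step 7: y <- 11                      0xff
step 8: w <- (9 + max(thread, y))    0xff

Answer: 9 steps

y: 11,11,11,11,11,11,11,11
w: 20,20,20,20,20,20,20,20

steps = 9; useful = 64; efficiency = 64/72 = 8/9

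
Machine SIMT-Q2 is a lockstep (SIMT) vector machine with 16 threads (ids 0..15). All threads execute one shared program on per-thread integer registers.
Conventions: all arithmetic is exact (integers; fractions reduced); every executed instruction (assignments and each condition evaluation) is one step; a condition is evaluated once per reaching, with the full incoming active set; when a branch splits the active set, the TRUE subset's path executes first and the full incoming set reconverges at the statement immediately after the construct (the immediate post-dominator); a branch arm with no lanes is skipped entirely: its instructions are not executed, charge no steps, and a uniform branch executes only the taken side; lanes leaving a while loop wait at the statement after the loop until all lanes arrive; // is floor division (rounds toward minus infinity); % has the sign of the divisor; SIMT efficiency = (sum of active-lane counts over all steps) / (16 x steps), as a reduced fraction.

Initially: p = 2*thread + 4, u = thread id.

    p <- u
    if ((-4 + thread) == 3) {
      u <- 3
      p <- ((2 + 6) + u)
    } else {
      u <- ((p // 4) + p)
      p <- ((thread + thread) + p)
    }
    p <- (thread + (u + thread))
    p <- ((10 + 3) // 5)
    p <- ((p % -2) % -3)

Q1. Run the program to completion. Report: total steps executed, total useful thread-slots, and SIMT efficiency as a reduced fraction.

Answer: 9 steps, 112 useful, 7/9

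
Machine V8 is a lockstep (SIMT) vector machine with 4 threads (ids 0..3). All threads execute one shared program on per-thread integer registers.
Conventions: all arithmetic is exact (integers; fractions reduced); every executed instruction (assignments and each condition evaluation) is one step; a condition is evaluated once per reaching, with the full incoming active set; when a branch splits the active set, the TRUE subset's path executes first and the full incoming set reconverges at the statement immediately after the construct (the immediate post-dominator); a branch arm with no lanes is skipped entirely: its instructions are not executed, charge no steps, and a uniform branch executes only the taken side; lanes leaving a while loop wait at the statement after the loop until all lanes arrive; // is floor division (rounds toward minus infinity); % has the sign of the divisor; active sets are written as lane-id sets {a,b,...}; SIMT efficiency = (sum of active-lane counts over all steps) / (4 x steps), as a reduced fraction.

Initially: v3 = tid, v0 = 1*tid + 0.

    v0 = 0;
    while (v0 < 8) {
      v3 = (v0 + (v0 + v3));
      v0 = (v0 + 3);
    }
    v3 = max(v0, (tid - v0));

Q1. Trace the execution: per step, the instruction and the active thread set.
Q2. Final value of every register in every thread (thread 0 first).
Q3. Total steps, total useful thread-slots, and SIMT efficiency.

step 0: v0 <- 0                      {0,1,2,3}
step 1: eval (v0 < 8)                {0,1,2,3}
step 2: v3 <- (v0 + (v0 + v3))       {0,1,2,3}
step 3: v0 <- (v0 + 3)               {0,1,2,3}
step 4: eval (v0 < 8)                {0,1,2,3}
step 5: v3 <- (v0 + (v0 + v3))       {0,1,2,3}
step 6: v0 <- (v0 + 3)               {0,1,2,3}
step 7: eval (v0 < 8)                {0,1,2,3}
step 8: v3 <- (v0 + (v0 + v3))       {0,1,2,3}
step 9: v0 <- (v0 + 3)               {0,1,2,3}
step 10: eval (v0 < 8)                {0,1,2,3}
step 11: v3 <- max(v0, (tid - v0))    {0,1,2,3}

Answer: 12 steps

v3: 9,9,9,9
v0: 9,9,9,9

steps = 12; useful = 48; efficiency = 48/48 = 1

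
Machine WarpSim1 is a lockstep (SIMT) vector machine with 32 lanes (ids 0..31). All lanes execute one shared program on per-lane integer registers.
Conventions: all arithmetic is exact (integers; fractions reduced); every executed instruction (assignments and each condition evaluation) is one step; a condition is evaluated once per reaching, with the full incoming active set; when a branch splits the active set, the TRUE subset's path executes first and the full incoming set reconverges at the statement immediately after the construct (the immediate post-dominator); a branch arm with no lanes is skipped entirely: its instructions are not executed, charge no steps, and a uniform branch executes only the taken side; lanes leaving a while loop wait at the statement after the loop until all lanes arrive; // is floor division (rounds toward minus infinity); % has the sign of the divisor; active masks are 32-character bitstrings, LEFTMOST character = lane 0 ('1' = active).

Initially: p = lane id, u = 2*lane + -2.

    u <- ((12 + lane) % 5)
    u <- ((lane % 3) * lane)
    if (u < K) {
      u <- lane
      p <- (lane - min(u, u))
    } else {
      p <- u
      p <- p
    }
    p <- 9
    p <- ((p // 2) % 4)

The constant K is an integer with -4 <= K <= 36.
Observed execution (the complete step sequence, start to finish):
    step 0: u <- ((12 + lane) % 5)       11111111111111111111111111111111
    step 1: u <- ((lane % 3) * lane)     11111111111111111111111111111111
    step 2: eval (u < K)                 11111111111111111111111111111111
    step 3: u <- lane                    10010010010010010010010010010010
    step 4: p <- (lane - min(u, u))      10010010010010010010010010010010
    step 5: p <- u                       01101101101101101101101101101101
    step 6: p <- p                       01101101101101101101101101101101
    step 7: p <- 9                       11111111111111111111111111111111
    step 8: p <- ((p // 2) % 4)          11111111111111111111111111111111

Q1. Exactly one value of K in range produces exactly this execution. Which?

Answer: K = 1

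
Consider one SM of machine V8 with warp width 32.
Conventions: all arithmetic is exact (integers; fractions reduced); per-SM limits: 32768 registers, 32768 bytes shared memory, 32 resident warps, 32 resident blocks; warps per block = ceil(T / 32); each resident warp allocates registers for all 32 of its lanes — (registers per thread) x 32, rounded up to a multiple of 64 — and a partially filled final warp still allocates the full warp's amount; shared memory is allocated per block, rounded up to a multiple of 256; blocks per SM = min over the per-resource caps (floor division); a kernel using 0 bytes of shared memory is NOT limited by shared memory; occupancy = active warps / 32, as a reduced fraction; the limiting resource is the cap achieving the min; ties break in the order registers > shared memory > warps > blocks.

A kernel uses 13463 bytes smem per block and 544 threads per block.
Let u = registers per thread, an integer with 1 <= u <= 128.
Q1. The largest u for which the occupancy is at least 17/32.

Answer: u = 60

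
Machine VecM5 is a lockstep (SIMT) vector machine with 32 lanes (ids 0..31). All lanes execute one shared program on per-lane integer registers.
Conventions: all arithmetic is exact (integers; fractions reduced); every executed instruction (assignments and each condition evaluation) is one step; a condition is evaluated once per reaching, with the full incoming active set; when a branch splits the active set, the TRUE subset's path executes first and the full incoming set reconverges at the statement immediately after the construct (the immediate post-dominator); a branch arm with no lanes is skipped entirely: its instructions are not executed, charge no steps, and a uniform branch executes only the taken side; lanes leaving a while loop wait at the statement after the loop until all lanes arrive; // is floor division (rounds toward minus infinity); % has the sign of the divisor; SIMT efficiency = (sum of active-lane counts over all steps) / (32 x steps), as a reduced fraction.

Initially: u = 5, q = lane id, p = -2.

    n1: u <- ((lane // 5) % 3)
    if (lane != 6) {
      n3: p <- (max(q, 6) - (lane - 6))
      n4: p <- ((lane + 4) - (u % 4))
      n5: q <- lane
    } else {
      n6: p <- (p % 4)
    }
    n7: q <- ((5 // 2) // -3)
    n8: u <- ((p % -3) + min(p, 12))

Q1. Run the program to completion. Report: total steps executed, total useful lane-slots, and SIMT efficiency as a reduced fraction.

Answer: 8 steps, 222 useful, 111/128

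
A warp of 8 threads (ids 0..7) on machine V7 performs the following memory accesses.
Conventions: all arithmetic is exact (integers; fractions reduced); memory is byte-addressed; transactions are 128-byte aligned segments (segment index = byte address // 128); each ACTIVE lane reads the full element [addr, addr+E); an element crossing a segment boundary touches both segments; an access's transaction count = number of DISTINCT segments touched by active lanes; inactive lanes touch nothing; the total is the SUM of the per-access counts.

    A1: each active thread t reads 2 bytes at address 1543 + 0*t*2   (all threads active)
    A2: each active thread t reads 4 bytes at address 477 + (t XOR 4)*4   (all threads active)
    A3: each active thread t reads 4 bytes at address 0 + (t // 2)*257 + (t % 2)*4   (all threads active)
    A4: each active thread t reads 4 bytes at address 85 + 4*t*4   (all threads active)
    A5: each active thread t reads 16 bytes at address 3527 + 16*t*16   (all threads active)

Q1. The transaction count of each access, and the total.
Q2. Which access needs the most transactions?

A1: 1 transaction
A2: 1 transaction
A3: 4 transactions
A4: 2 transactions
A5: 8 transactions

Answer: 1,1,4,2,8; total 16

Answer: A5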